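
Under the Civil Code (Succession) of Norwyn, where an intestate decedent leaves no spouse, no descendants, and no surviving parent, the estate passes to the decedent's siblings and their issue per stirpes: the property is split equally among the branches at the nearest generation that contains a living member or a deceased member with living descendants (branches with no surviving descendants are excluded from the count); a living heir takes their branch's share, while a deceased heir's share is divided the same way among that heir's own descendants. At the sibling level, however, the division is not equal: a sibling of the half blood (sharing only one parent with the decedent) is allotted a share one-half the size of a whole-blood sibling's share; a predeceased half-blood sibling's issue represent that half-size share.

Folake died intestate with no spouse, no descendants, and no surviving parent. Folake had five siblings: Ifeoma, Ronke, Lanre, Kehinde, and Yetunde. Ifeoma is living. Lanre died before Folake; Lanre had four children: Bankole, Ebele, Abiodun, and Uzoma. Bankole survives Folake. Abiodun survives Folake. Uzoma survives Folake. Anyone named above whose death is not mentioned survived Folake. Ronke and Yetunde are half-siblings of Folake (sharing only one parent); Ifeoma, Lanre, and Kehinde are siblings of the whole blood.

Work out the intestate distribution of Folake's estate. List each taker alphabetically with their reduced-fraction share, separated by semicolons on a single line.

No spouse, descendants, or parent survives, so the estate passes to Folake's siblings per stirpes.
Half-blood siblings count for one-half the weight of whole-blood siblings at the initial division.
Dividing 1 in proportion to weights (total weight 4): Ifeoma (weight 1) → 1/4; Ronke (weight 1/2) → 1/8; Lanre (weight 1) → 1/4; Kehinde (weight 1) → 1/4; Yetunde (weight 1/2) → 1/8.
Ifeoma is living and takes 1/4.
Ronke is living and takes 1/8.
Lanre predeceased; the 1/4 allotted to Lanre's branch passes to Lanre's issue by representation.
The 1/4 is divided into 4 equal shares of 1/16 among Bankole, Ebele, Abiodun, Uzoma.
Bankole is living and takes 1/16.
Ebele is living and takes 1/16.
Abiodun is living and takes 1/16.
Uzoma is living and takes 1/16.
Kehinde is living and takes 1/4.
Yetunde is living and takes 1/8.

Abiodun 1/16; Bankole 1/16; Ebele 1/16; Ifeoma 1/4; Kehinde 1/4; Ronke 1/8; Uzoma 1/16; Yetunde 1/8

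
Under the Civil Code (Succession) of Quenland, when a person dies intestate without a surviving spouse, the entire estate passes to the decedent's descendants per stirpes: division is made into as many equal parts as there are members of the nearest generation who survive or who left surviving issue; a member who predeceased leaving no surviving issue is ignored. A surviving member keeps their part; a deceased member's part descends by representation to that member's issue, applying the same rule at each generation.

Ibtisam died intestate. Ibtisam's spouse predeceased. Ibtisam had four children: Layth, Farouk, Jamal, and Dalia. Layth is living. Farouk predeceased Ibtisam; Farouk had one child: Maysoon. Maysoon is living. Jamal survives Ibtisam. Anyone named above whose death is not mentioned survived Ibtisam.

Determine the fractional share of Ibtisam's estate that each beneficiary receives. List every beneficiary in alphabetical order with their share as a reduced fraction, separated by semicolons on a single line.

Dalia 1/4; Jamal 1/4; Layth 1/4; Maysoon 1/4

There is no surviving spouse, so the entire estate passes to Ibtisam's descendants per stirpes.
The estate is divided into 4 equal shares of 1/4 among Layth, Farouk, Jamal, Dalia.
Layth is living and takes 1/4.
Farouk predeceased; the 1/4 allotted to Farouk's branch passes to Farouk's issue by representation.
Maysoon is the sole taker at this level and receives the full 1/4.
Jamal is living and takes 1/4.
Dalia is living and takes 1/4.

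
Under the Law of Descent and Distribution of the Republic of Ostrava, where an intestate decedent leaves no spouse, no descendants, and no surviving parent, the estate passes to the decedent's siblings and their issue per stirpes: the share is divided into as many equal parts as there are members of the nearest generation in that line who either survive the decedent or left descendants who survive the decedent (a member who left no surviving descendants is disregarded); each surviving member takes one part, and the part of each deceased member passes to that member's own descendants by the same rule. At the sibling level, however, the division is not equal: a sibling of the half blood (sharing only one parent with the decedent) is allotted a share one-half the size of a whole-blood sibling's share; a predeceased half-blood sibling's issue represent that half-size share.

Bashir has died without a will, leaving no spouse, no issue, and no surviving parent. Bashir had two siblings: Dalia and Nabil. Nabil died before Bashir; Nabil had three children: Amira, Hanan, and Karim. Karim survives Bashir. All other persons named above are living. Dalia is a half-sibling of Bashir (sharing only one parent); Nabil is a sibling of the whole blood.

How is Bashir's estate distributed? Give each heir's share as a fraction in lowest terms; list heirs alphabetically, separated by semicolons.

Amira 2/9; Dalia 1/3; Hanan 2/9; Karim 2/9

No spouse, descendants, or parent survives, so the estate passes to Bashir's siblings per stirpes.
Half-blood siblings count for one-half the weight of whole-blood siblings at the initial division.
Dividing 1 in proportion to weights (total weight 3/2): Dalia (weight 1/2) → 1/3; Nabil (weight 1) → 2/3.
Dalia is living and takes 1/3.
Nabil predeceased; the 2/3 allotted to Nabil's branch passes to Nabil's issue by representation.
The 2/3 is divided into 3 equal shares of 2/9 among Amira, Hanan, Karim.
Amira is living and takes 2/9.
Hanan is living and takes 2/9.
Karim is living and takes 2/9.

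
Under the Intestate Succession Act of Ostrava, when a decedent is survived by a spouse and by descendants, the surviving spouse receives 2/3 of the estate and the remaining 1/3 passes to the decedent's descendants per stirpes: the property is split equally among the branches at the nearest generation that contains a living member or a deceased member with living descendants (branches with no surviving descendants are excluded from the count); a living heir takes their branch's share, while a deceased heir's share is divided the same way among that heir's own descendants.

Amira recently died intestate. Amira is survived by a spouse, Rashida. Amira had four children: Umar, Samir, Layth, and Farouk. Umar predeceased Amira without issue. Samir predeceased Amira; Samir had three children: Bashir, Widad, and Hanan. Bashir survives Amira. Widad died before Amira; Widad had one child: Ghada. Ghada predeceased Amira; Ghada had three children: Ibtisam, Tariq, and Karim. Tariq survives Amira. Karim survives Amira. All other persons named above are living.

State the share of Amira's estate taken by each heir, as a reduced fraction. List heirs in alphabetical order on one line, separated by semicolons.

Rashida, as surviving spouse, takes 2/3.
The remaining 1/3 passes to Amira's descendants per stirpes.
Umar left no surviving issue, so that branch lapses and is disregarded.
The 1/3 is divided into 3 equal shares of 1/9 among Samir, Layth, Farouk.
Samir predeceased; the 1/9 allotted to Samir's branch passes to Samir's issue by representation.
The 1/9 is divided into 3 equal shares of 1/27 among Bashir, Widad, Hanan.
Bashir is living and takes 1/27.
Widad predeceased; the 1/27 allotted to Widad's branch passes to Widad's issue by representation.
Ghada's line is the sole branch at this level, so the full 1/27 passes to Ghada's issue by representation.
The 1/27 is divided into 3 equal shares of 1/81 among Ibtisam, Tariq, Karim.
Ibtisam is living and takes 1/81.
Tariq is living and takes 1/81.
Karim is living and takes 1/81.
Hanan is living and takes 1/27.
Layth is living and takes 1/9.
Farouk is living and takes 1/9.

Bashir 1/27; Farouk 1/9; Hanan 1/27; Ibtisam 1/81; Karim 1/81; Layth 1/9; Rashida 2/3; Tariq 1/81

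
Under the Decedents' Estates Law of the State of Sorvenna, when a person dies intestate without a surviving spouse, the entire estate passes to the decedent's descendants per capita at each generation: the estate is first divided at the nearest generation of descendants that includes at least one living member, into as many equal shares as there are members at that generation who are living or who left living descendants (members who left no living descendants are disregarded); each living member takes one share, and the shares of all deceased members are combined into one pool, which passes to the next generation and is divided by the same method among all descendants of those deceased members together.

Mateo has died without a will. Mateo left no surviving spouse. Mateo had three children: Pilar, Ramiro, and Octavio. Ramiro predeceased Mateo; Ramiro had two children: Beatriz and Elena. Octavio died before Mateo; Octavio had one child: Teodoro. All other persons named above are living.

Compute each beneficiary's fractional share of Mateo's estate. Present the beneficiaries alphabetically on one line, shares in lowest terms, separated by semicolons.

There is no surviving spouse, so the entire estate passes to Mateo's descendants per capita at each generation.
At generation 1 (Pilar, Ramiro, Octavio) there are 3 shares of (1)/3 = 1/3 each.
Living: Pilar — each takes 1/3.
Deceased: Ramiro and Octavio. Their combined 2/3 is pooled and carried to generation 2.
At generation 2 (Beatriz, Elena, Teodoro) there are 3 shares of (2/3)/3 = 2/9 each.
Living: Beatriz, Elena, and Teodoro — each takes 2/9.

Beatriz 2/9; Elena 2/9; Pilar 1/3; Teodoro 2/9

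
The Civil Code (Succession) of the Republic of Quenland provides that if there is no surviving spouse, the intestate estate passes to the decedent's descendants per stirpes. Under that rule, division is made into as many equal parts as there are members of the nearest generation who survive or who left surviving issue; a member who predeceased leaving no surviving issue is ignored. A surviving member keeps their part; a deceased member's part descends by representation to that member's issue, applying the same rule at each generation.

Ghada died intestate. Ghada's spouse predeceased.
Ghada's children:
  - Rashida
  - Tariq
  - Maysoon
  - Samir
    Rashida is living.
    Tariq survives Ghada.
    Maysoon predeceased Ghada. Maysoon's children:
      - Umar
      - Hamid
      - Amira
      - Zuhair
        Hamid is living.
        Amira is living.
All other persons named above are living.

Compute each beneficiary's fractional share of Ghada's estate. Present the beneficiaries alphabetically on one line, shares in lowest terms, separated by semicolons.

There is no surviving spouse, so the entire estate passes to Ghada's descendants per stirpes.
The estate is divided into 4 equal shares of 1/4 among Rashida, Tariq, Maysoon, Samir.
Rashida is living and takes 1/4.
Tariq is living and takes 1/4.
Maysoon predeceased; the 1/4 allotted to Maysoon's branch passes to Maysoon's issue by representation.
The 1/4 is divided into 4 equal shares of 1/16 among Umar, Hamid, Amira, Zuhair.
Umar is living and takes 1/16.
Hamid is living and takes 1/16.
Amira is living and takes 1/16.
Zuhair is living and takes 1/16.
Samir is living and takes 1/4.

Amira 1/16; Hamid 1/16; Rashida 1/4; Samir 1/4; Tariq 1/4; Umar 1/16; Zuhair 1/16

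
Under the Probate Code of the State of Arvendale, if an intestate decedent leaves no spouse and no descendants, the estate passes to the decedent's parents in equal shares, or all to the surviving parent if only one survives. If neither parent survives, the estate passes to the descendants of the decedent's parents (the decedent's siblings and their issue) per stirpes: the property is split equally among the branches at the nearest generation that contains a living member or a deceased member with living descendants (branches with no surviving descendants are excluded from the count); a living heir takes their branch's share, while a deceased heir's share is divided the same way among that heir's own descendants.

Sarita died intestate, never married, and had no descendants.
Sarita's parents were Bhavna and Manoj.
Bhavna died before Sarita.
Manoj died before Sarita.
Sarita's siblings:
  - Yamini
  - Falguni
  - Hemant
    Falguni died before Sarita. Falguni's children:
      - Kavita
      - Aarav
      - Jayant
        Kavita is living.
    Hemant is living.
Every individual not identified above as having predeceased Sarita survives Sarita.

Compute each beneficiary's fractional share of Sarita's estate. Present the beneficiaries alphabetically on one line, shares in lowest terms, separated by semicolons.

Aarav 1/9; Hemant 1/3; Jayant 1/9; Kavita 1/9; Yamini 1/3

Neither parent survives and there are no descendants, so the estate passes to Sarita's siblings and their issue per stirpes.
The estate is divided into 3 equal shares of 1/3 among Yamini, Falguni, Hemant.
Yamini is living and takes 1/3.
Falguni predeceased; the 1/3 allotted to Falguni's branch passes to Falguni's issue by representation.
The 1/3 is divided into 3 equal shares of 1/9 among Kavita, Aarav, Jayant.
Kavita is living and takes 1/9.
Aarav is living and takes 1/9.
Jayant is living and takes 1/9.
Hemant is living and takes 1/3.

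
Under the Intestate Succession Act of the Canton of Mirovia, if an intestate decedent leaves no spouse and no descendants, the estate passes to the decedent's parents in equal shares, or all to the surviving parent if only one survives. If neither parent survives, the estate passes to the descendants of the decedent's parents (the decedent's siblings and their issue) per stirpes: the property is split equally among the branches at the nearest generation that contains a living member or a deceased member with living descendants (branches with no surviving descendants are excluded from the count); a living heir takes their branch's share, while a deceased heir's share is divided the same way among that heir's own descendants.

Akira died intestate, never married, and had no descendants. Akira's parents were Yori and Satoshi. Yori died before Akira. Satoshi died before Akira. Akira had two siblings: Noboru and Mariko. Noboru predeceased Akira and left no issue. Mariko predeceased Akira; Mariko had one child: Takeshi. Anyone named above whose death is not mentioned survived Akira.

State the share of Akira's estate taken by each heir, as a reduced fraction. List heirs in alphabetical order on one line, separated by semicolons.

Takeshi 1

Neither parent survives and there are no descendants, so the estate passes to Akira's siblings and their issue per stirpes.
Noboru left no surviving issue, so that branch lapses and is disregarded.
Mariko's line is the sole branch at this level, so the full 1 passes to Mariko's issue by representation.
Takeshi is the sole taker at this level and receives the full 1.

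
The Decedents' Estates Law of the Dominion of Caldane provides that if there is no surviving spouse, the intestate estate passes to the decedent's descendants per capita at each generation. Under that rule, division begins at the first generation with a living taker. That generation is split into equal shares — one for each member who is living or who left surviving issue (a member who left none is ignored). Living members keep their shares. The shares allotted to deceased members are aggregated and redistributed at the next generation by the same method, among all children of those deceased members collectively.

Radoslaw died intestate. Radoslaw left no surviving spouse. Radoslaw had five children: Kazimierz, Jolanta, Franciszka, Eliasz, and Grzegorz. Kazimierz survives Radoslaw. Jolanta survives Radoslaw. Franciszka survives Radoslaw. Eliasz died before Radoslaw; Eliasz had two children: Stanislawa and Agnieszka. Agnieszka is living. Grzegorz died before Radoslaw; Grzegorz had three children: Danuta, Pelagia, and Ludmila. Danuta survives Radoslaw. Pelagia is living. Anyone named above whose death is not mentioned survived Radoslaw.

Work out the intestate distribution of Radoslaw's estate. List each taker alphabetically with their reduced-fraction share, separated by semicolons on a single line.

Agnieszka 2/25; Danuta 2/25; Franciszka 1/5; Jolanta 1/5; Kazimierz 1/5; Ludmila 2/25; Pelagia 2/25; Stanislawa 2/25

There is no surviving spouse, so the entire estate passes to Radoslaw's descendants per capita at each generation.
At generation 1 (Kazimierz, Jolanta, Franciszka, Eliasz, Grzegorz) there are 5 shares of (1)/5 = 1/5 each.
Living: Kazimierz, Jolanta, and Franciszka — each takes 1/5.
Deceased: Eliasz and Grzegorz. Their combined 2/5 is pooled and carried to generation 2.
At generation 2 (Stanislawa, Agnieszka, Danuta, Pelagia, Ludmila) there are 5 shares of (2/5)/5 = 2/25 each.
Living: Stanislawa, Agnieszka, Danuta, Pelagia, and Ludmila — each takes 2/25.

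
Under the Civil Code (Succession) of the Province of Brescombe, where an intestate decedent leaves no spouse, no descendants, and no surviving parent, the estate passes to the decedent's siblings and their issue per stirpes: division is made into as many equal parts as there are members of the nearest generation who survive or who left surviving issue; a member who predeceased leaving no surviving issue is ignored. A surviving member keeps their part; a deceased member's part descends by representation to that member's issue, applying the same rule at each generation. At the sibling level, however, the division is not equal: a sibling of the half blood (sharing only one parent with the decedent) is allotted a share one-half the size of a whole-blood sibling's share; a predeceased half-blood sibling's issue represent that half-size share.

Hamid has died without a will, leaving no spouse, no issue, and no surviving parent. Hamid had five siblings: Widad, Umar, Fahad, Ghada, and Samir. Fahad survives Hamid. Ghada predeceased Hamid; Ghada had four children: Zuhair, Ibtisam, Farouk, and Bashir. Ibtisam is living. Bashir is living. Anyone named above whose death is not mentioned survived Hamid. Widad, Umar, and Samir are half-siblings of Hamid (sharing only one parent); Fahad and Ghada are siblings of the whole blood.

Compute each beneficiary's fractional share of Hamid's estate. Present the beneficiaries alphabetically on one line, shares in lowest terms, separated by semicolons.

Bashir 1/14; Fahad 2/7; Farouk 1/14; Ibtisam 1/14; Samir 1/7; Umar 1/7; Widad 1/7; Zuhair 1/14

No spouse, descendants, or parent survives, so the estate passes to Hamid's siblings per stirpes.
Half-blood siblings count for one-half the weight of whole-blood siblings at the initial division.
Dividing 1 in proportion to weights (total weight 7/2): Widad (weight 1/2) → 1/7; Umar (weight 1/2) → 1/7; Fahad (weight 1) → 2/7; Ghada (weight 1) → 2/7; Samir (weight 1/2) → 1/7.
Widad is living and takes 1/7.
Umar is living and takes 1/7.
Fahad is living and takes 2/7.
Ghada predeceased; the 2/7 allotted to Ghada's branch passes to Ghada's issue by representation.
The 2/7 is divided into 4 equal shares of 1/14 among Zuhair, Ibtisam, Farouk, Bashir.
Zuhair is living and takes 1/14.
Ibtisam is living and takes 1/14.
Farouk is living and takes 1/14.
Bashir is living and takes 1/14.
Samir is living and takes 1/7.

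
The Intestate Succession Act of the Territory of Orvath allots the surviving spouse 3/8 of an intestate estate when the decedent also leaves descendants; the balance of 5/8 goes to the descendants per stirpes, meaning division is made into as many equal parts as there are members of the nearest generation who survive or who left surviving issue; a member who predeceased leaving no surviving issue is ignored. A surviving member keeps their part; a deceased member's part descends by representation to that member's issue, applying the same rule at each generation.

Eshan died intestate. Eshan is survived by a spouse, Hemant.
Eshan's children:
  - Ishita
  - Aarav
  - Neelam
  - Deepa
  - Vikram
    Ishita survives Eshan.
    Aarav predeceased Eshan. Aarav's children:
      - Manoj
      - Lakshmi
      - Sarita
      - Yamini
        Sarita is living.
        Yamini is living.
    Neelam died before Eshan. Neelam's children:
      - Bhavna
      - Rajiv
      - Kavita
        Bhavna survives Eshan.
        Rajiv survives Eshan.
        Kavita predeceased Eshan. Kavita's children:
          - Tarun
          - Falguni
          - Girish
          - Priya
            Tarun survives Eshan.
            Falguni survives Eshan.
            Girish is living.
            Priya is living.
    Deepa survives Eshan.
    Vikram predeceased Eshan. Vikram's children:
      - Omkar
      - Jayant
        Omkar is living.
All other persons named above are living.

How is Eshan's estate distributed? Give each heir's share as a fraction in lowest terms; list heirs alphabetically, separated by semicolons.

Hemant, as surviving spouse, takes 3/8.
The remaining 5/8 passes to Eshan's descendants per stirpes.
The 5/8 is divided into 5 equal shares of 1/8 among Ishita, Aarav, Neelam, Deepa, Vikram.
Ishita is living and takes 1/8.
Aarav predeceased; the 1/8 allotted to Aarav's branch passes to Aarav's issue by representation.
The 1/8 is divided into 4 equal shares of 1/32 among Manoj, Lakshmi, Sarita, Yamini.
Manoj is living and takes 1/32.
Lakshmi is living and takes 1/32.
Sarita is living and takes 1/32.
Yamini is living and takes 1/32.
Neelam predeceased; the 1/8 allotted to Neelam's branch passes to Neelam's issue by representation.
The 1/8 is divided into 3 equal shares of 1/24 among Bhavna, Rajiv, Kavita.
Bhavna is living and takes 1/24.
Rajiv is living and takes 1/24.
Kavita predeceased; the 1/24 allotted to Kavita's branch passes to Kavita's issue by representation.
The 1/24 is divided into 4 equal shares of 1/96 among Tarun, Falguni, Girish, Priya.
Tarun is living and takes 1/96.
Falguni is living and takes 1/96.
Girish is living and takes 1/96.
Priya is living and takes 1/96.
Deepa is living and takes 1/8.
Vikram predeceased; the 1/8 allotted to Vikram's branch passes to Vikram's issue by representation.
The 1/8 is divided into 2 equal shares of 1/16 among Omkar, Jayant.
Omkar is living and takes 1/16.
Jayant is living and takes 1/16.

Bhavna 1/24; Deepa 1/8; Falguni 1/96; Girish 1/96; Hemant 3/8; Ishita 1/8; Jayant 1/16; Lakshmi 1/32; Manoj 1/32; Omkar 1/16; Priya 1/96; Rajiv 1/24; Sarita 1/32; Tarun 1/96; Yamini 1/32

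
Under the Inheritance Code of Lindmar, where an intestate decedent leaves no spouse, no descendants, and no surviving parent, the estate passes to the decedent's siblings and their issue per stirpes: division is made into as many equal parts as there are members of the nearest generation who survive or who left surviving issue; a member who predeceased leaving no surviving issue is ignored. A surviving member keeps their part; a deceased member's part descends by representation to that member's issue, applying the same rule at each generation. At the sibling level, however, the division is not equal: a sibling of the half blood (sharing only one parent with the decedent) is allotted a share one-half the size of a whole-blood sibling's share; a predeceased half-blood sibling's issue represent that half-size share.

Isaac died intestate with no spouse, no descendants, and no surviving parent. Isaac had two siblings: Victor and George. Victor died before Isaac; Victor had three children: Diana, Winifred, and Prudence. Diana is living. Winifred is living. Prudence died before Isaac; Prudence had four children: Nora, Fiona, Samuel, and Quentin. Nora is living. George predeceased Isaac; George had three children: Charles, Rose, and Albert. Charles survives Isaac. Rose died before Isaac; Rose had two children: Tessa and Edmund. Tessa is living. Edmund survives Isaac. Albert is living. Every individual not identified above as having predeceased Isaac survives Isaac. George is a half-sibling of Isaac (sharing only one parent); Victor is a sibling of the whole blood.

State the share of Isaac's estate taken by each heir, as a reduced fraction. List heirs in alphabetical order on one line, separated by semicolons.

Albert 1/9; Charles 1/9; Diana 2/9; Edmund 1/18; Fiona 1/18; Nora 1/18; Quentin 1/18; Samuel 1/18; Tessa 1/18; Winifred 2/9

No spouse, descendants, or parent survives, so the estate passes to Isaac's siblings per stirpes.
Half-blood siblings count for one-half the weight of whole-blood siblings at the initial division.
Dividing 1 in proportion to weights (total weight 3/2): Victor (weight 1) → 2/3; George (weight 1/2) → 1/3.
Victor predeceased; the 2/3 allotted to Victor's branch passes to Victor's issue by representation.
The 2/3 is divided into 3 equal shares of 2/9 among Diana, Winifred, Prudence.
Diana is living and takes 2/9.
Winifred is living and takes 2/9.
Prudence predeceased; the 2/9 allotted to Prudence's branch passes to Prudence's issue by representation.
The 2/9 is divided into 4 equal shares of 1/18 among Nora, Fiona, Samuel, Quentin.
Nora is living and takes 1/18.
Fiona is living and takes 1/18.
Samuel is living and takes 1/18.
Quentin is living and takes 1/18.
George predeceased; the 1/3 allotted to George's branch passes to George's issue by representation.
The 1/3 is divided into 3 equal shares of 1/9 among Charles, Rose, Albert.
Charles is living and takes 1/9.
Rose predeceased; the 1/9 allotted to Rose's branch passes to Rose's issue by representation.
The 1/9 is divided into 2 equal shares of 1/18 among Tessa, Edmund.
Tessa is living and takes 1/18.
Edmund is living and takes 1/18.
Albert is living and takes 1/9.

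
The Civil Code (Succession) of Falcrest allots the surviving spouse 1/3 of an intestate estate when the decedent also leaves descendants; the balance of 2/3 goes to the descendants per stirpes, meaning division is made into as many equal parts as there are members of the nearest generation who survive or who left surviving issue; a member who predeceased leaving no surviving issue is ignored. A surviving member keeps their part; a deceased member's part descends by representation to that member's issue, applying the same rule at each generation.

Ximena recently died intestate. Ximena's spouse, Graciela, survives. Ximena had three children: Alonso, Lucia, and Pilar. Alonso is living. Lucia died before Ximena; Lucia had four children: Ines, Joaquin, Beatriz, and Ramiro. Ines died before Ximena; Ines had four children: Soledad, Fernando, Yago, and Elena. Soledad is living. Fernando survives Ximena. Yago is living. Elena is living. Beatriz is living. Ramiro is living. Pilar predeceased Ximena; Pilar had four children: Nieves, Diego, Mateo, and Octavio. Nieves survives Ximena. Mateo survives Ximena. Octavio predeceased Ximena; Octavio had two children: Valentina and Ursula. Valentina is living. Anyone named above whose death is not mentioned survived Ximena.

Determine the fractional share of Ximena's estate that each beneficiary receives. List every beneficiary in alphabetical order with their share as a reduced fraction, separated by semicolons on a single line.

Graciela, as surviving spouse, takes 1/3.
The remaining 2/3 passes to Ximena's descendants per stirpes.
The 2/3 is divided into 3 equal shares of 2/9 among Alonso, Lucia, Pilar.
Alonso is living and takes 2/9.
Lucia predeceased; the 2/9 allotted to Lucia's branch passes to Lucia's issue by representation.
The 2/9 is divided into 4 equal shares of 1/18 among Ines, Joaquin, Beatriz, Ramiro.
Ines predeceased; the 1/18 allotted to Ines's branch passes to Ines's issue by representation.
The 1/18 is divided into 4 equal shares of 1/72 among Soledad, Fernando, Yago, Elena.
Soledad is living and takes 1/72.
Fernando is living and takes 1/72.
Yago is living and takes 1/72.
Elena is living and takes 1/72.
Joaquin is living and takes 1/18.
Beatriz is living and takes 1/18.
Ramiro is living and takes 1/18.
Pilar predeceased; the 2/9 allotted to Pilar's branch passes to Pilar's issue by representation.
The 2/9 is divided into 4 equal shares of 1/18 among Nieves, Diego, Mateo, Octavio.
Nieves is living and takes 1/18.
Diego is living and takes 1/18.
Mateo is living and takes 1/18.
Octavio predeceased; the 1/18 allotted to Octavio's branch passes to Octavio's issue by representation.
The 1/18 is divided into 2 equal shares of 1/36 among Valentina, Ursula.
Valentina is living and takes 1/36.
Ursula is living and takes 1/36.

Alonso 2/9; Beatriz 1/18; Diego 1/18; Elena 1/72; Fernando 1/72; Graciela 1/3; Joaquin 1/18; Mateo 1/18; Nieves 1/18; Ramiro 1/18; Soledad 1/72; Ursula 1/36; Valentina 1/36; Yago 1/72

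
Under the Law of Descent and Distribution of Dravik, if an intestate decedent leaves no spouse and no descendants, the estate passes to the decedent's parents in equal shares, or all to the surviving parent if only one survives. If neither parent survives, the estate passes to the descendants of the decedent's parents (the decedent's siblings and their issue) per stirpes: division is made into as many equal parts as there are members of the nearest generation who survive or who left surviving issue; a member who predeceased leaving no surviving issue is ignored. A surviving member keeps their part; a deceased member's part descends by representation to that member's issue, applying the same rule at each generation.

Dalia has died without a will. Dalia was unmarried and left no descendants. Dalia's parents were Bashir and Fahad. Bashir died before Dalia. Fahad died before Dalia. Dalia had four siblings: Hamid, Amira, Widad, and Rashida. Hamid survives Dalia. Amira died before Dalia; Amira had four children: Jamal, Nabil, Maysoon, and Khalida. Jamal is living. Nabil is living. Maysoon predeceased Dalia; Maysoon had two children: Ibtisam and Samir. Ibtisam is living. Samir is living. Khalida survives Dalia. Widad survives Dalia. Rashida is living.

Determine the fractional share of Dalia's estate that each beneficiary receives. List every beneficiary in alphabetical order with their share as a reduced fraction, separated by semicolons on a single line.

Neither parent survives and there are no descendants, so the estate passes to Dalia's siblings and their issue per stirpes.
The estate is divided into 4 equal shares of 1/4 among Hamid, Amira, Widad, Rashida.
Hamid is living and takes 1/4.
Amira predeceased; the 1/4 allotted to Amira's branch passes to Amira's issue by representation.
The 1/4 is divided into 4 equal shares of 1/16 among Jamal, Nabil, Maysoon, Khalida.
Jamal is living and takes 1/16.
Nabil is living and takes 1/16.
Maysoon predeceased; the 1/16 allotted to Maysoon's branch passes to Maysoon's issue by representation.
The 1/16 is divided into 2 equal shares of 1/32 among Ibtisam, Samir.
Ibtisam is living and takes 1/32.
Samir is living and takes 1/32.
Khalida is living and takes 1/16.
Widad is living and takes 1/4.
Rashida is living and takes 1/4.

Hamid 1/4; Ibtisam 1/32; Jamal 1/16; Khalida 1/16; Nabil 1/16; Rashida 1/4; Samir 1/32; Widad 1/4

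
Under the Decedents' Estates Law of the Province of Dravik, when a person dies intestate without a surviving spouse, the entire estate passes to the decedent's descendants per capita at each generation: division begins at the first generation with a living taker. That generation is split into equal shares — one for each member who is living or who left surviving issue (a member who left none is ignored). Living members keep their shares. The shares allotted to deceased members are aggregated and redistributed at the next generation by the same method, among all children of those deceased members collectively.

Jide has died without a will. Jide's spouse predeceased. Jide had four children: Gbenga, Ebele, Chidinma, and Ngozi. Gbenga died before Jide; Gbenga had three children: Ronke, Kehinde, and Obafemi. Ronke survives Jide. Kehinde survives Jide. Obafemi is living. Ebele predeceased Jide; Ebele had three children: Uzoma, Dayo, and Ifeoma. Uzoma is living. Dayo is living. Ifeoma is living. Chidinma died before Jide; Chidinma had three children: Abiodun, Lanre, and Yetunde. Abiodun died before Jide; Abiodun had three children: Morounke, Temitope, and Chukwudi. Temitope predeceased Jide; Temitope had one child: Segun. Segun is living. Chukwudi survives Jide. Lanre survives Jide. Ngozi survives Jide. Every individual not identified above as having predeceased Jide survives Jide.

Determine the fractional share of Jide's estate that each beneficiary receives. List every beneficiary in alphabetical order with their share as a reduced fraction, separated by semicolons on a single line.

Chukwudi 1/36; Dayo 1/12; Ifeoma 1/12; Kehinde 1/12; Lanre 1/12; Morounke 1/36; Ngozi 1/4; Obafemi 1/12; Ronke 1/12; Segun 1/36; Uzoma 1/12; Yetunde 1/12

There is no surviving spouse, so the entire estate passes to Jide's descendants per capita at each generation.
At generation 1 (Gbenga, Ebele, Chidinma, Ngozi) there are 4 shares of (1)/4 = 1/4 each.
Living: Ngozi — each takes 1/4.
Deceased: Gbenga, Ebele, and Chidinma. Their combined 3/4 is pooled and carried to generation 2.
At generation 2 (Ronke, Kehinde, Obafemi, Uzoma, Dayo, Ifeoma, Abiodun, Lanre, Yetunde) there are 9 shares of (3/4)/9 = 1/12 each.
Living: Ronke, Kehinde, Obafemi, Uzoma, Dayo, Ifeoma, Lanre, and Yetunde — each takes 1/12.
Deceased: Abiodun. That 1/12 share is carried to generation 3.
At generation 3 (Morounke, Temitope, Chukwudi) there are 3 shares of (1/12)/3 = 1/36 each.
Living: Morounke and Chukwudi — each takes 1/36.
Deceased: Temitope. That 1/36 share is carried to generation 4.
At generation 4 (Segun) there are 1 shares of (1/36)/1 = 1/36 each.
Living: Segun — each takes 1/36.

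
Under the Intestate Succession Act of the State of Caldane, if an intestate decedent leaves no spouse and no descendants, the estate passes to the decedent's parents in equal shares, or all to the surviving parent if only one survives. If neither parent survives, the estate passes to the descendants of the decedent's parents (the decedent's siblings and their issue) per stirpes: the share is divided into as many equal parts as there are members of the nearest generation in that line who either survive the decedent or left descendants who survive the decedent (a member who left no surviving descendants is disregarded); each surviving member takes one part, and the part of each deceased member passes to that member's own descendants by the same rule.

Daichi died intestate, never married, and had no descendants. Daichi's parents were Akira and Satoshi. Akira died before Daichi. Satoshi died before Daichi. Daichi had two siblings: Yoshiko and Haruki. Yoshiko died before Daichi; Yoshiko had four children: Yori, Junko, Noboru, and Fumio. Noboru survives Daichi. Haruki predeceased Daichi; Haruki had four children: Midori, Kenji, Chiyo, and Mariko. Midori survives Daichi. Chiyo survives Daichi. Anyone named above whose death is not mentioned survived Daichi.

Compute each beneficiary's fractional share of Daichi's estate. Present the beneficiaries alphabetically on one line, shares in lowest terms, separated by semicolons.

Neither parent survives and there are no descendants, so the estate passes to Daichi's siblings and their issue per stirpes.
The estate is divided into 2 equal shares of 1/2 among Yoshiko, Haruki.
Yoshiko predeceased; the 1/2 allotted to Yoshiko's branch passes to Yoshiko's issue by representation.
The 1/2 is divided into 4 equal shares of 1/8 among Yori, Junko, Noboru, Fumio.
Yori is living and takes 1/8.
Junko is living and takes 1/8.
Noboru is living and takes 1/8.
Fumio is living and takes 1/8.
Haruki predeceased; the 1/2 allotted to Haruki's branch passes to Haruki's issue by representation.
The 1/2 is divided into 4 equal shares of 1/8 among Midori, Kenji, Chiyo, Mariko.
Midori is living and takes 1/8.
Kenji is living and takes 1/8.
Chiyo is living and takes 1/8.
Mariko is living and takes 1/8.

Chiyo 1/8; Fumio 1/8; Junko 1/8; Kenji 1/8; Mariko 1/8; Midori 1/8; Noboru 1/8; Yori 1/8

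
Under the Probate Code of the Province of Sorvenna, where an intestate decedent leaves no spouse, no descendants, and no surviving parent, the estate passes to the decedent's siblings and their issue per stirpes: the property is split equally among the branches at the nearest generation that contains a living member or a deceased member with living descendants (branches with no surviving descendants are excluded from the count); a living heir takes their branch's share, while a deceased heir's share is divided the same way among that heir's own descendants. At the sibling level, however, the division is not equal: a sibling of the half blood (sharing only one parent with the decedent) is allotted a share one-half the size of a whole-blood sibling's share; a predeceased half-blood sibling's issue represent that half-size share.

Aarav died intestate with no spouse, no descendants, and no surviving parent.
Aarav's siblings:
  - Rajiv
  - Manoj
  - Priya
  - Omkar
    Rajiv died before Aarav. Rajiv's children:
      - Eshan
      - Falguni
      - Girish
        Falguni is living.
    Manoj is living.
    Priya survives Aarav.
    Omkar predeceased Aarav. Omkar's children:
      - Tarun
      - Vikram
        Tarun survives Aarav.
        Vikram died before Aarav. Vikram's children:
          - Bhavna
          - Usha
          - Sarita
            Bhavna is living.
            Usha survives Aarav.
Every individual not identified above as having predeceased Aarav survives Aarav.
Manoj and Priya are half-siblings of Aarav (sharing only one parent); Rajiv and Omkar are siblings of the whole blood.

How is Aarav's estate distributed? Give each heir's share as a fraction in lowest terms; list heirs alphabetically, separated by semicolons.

Bhavna 1/18; Eshan 1/9; Falguni 1/9; Girish 1/9; Manoj 1/6; Priya 1/6; Sarita 1/18; Tarun 1/6; Usha 1/18

No spouse, descendants, or parent survives, so the estate passes to Aarav's siblings per stirpes.
Half-blood siblings count for one-half the weight of whole-blood siblings at the initial division.
Dividing 1 in proportion to weights (total weight 3): Rajiv (weight 1) → 1/3; Manoj (weight 1/2) → 1/6; Priya (weight 1/2) → 1/6; Omkar (weight 1) → 1/3.
Rajiv predeceased; the 1/3 allotted to Rajiv's branch passes to Rajiv's issue by representation.
The 1/3 is divided into 3 equal shares of 1/9 among Eshan, Falguni, Girish.
Eshan is living and takes 1/9.
Falguni is living and takes 1/9.
Girish is living and takes 1/9.
Manoj is living and takes 1/6.
Priya is living and takes 1/6.
Omkar predeceased; the 1/3 allotted to Omkar's branch passes to Omkar's issue by representation.
The 1/3 is divided into 2 equal shares of 1/6 among Tarun, Vikram.
Tarun is living and takes 1/6.
Vikram predeceased; the 1/6 allotted to Vikram's branch passes to Vikram's issue by representation.
The 1/6 is divided into 3 equal shares of 1/18 among Bhavna, Usha, Sarita.
Bhavna is living and takes 1/18.
Usha is living and takes 1/18.
Sarita is living and takes 1/18.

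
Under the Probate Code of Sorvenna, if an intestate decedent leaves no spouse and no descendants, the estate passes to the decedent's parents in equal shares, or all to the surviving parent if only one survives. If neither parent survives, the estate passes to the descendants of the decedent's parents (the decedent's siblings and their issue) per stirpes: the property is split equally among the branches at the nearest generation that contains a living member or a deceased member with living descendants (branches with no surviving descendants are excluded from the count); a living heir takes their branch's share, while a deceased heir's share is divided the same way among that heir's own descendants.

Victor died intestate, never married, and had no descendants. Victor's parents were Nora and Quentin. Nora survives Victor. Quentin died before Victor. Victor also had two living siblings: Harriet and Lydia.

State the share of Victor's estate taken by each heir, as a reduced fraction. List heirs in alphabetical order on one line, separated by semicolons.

Nora 1

Only one parent, Nora, survives, so Nora takes the entire estate. The siblings take nothing because a surviving parent has priority.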